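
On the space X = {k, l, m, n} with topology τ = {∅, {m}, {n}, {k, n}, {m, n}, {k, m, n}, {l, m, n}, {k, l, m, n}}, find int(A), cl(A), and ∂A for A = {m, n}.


int(A) = {m, n}, cl(A) = {k, l, m, n}, ∂A = {k, l}.

Closed sets in (X, τ) are complements of opens:
  closed(X, τ) = {∅, {k}, {l}, {k, l}, {l, m}, {k, l, m}, {k, l, n}, {k, l, m, n}}.
int(A) = ⋃ {U ∈ τ : U ⊆ A}. Opens contained in A: ∅, {m}, {n}, {m, n}.
Taking the union of these: int(A) = {m, n}.
cl(A) = ⋂ {C closed : A ⊆ C}. Closed sets containing A: {k, l, m, n}.
Intersecting these: cl(A) = {k, l, m, n}.
∂A = cl(A) ∖ int(A) = {k, l, m, n} ∖ {m, n} = {k, l}.


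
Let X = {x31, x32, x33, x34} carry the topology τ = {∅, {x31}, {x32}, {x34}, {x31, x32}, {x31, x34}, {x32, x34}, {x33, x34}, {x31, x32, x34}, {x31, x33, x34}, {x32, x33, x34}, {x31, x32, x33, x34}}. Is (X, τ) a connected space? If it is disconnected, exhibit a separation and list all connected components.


(X, τ) is disconnected; components = [{x31}, {x32}, {x33, x34}].

Find clopen sets (U ∈ τ with X ∖ U ∈ τ):
  U = ∅, X ∖ U = {x31, x32, x33, x34} — both open, so U is clopen.
  U = {x31}, X ∖ U = {x32, x33, x34} — both open, so U is clopen.
  U = {x32}, X ∖ U = {x31, x33, x34} — both open, so U is clopen.
  U = {x31, x32}, X ∖ U = {x33, x34} — both open, so U is clopen.
  U = {x33, x34}, X ∖ U = {x31, x32} — both open, so U is clopen.
  U = {x31, x33, x34}, X ∖ U = {x32} — both open, so U is clopen.
  U = {x32, x33, x34}, X ∖ U = {x31} — both open, so U is clopen.
  U = {x31, x32, x33, x34}, X ∖ U = ∅ — both open, so U is clopen.
Nontrivial clopen(s) exist: e.g. {x31}. So (X, τ) is disconnected.
Compute connected components by grouping points that agree on all clopens:
  component: {x31}
  component: {x32}
  component: {x33, x34}


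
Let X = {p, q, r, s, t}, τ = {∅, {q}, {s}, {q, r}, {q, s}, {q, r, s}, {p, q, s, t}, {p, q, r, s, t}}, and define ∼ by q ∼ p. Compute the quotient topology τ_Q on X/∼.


X/∼ = {[p=q], [r], [s], [t]}; |τ_Q| = 4.

Equivalence classes: [p=q], [r], [s], [t].
Quotient map π: X → X/∼ sends p ↦ [p=q], q ↦ [p=q], r ↦ [r], s ↦ [s], t ↦ [t].
For each subset V ⊆ X/∼, compute π^{-1}(V) ⊆ X and check whether π^{-1}(V) ∈ τ. V is open in τ_Q iff π^{-1}(V) ∈ τ.
  V = {}: π^{-1}(V) = ∅ ∈ τ ✓.
  V = {[p=q]}: π^{-1}(V) = {p, q} ∉ τ ✗.
  V = {[r]}: π^{-1}(V) = {r} ∉ τ ✗.
  V = {[p=q], [r]}: π^{-1}(V) = {p, q, r} ∉ τ ✗.
  V = {[s]}: π^{-1}(V) = {s} ∈ τ ✓.
  V = {[p=q], [s]}: π^{-1}(V) = {p, q, s} ∉ τ ✗.
  V = {[r], [s]}: π^{-1}(V) = {r, s} ∉ τ ✗.
  V = {[p=q], [r], [s]}: π^{-1}(V) = {p, q, r, s} ∉ τ ✗.
  V = {[t]}: π^{-1}(V) = {t} ∉ τ ✗.
  V = {[p=q], [t]}: π^{-1}(V) = {p, q, t} ∉ τ ✗.
  V = {[r], [t]}: π^{-1}(V) = {r, t} ∉ τ ✗.
  V = {[p=q], [r], [t]}: π^{-1}(V) = {p, q, r, t} ∉ τ ✗.
  V = {[s], [t]}: π^{-1}(V) = {s, t} ∉ τ ✗.
  V = {[p=q], [s], [t]}: π^{-1}(V) = {p, q, s, t} ∈ τ ✓.
  V = {[r], [s], [t]}: π^{-1}(V) = {r, s, t} ∉ τ ✗.
  V = {[p=q], [r], [s], [t]}: π^{-1}(V) = {p, q, r, s, t} ∈ τ ✓.
Open sets in the quotient: τ_Q = {{}, {[s]}, {[p=q], [s], [t]}, {[p=q], [r], [s], [t]}} (4 elements).


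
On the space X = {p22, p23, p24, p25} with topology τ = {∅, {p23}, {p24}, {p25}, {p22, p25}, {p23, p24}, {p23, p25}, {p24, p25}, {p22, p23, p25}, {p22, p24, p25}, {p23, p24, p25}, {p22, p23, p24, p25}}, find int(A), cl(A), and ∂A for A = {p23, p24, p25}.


int(A) = {p23, p24, p25}, cl(A) = {p22, p23, p24, p25}, ∂A = {p22}.

Closed sets in (X, τ) are complements of opens:
  closed(X, τ) = {∅, {p22}, {p23}, {p24}, {p22, p23}, {p22, p24}, {p22, p25}, {p23, p24}, {p22, p23, p24}, {p22, p23, p25}, {p22, p24, p25}, {p22, p23, p24, p25}}.
int(A) = ⋃ {U ∈ τ : U ⊆ A}. Opens contained in A: ∅, {p23}, {p24}, {p25}, {p23, p24}, {p23, p25}, {p24, p25}, {p23, p24, p25}.
Taking the union of these: int(A) = {p23, p24, p25}.
cl(A) = ⋂ {C closed : A ⊆ C}. Closed sets containing A: {p22, p23, p24, p25}.
Intersecting these: cl(A) = {p22, p23, p24, p25}.
∂A = cl(A) ∖ int(A) = {p22, p23, p24, p25} ∖ {p23, p24, p25} = {p22}.


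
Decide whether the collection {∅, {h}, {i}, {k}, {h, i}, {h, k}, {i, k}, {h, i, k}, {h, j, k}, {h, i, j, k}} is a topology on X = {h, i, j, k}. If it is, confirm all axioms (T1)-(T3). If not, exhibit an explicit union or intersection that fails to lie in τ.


τ IS a topology on X.

Axiom (T1): ∅ ∈ τ? Yes; X ∈ τ? Yes.
Axiom (T2/T3): check pairwise unions and intersections of members of τ.
All pairwise intersections and unions checked — each lies in τ. Therefore τ satisfies (T1), (T2), (T3): it IS a topology on X.


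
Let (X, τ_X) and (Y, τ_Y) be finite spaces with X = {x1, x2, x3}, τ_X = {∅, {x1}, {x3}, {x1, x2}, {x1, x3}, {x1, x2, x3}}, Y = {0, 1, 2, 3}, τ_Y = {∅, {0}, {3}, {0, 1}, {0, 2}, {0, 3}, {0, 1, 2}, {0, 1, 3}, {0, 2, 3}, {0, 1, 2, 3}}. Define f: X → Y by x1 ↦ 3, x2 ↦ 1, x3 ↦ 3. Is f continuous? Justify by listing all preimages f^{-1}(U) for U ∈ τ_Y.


f is NOT continuous.

Compute f^{-1}(U) for each U ∈ τ_Y:
  U = ∅: f^{-1}(U) = ∅ ∈ τ_X ✓.
  U = {0}: f^{-1}(U) = ∅ ∈ τ_X ✓.
  U = {3}: f^{-1}(U) = {x1, x3} ∈ τ_X ✓.
  U = {0, 1}: f^{-1}(U) = {x2} ∉ τ_X ✗.
  U = {0, 2}: f^{-1}(U) = ∅ ∈ τ_X ✓.
  U = {0, 3}: f^{-1}(U) = {x1, x3} ∈ τ_X ✓.
  U = {0, 1, 2}: f^{-1}(U) = {x2} ∉ τ_X ✗.
  U = {0, 1, 3}: f^{-1}(U) = {x1, x2, x3} ∈ τ_X ✓.
  U = {0, 2, 3}: f^{-1}(U) = {x1, x3} ∈ τ_X ✓.
  U = {0, 1, 2, 3}: f^{-1}(U) = {x1, x2, x3} ∈ τ_X ✓.
Found U = {0, 1} with f^{-1}(U) = {x2} not in τ_X. Therefore f is NOT continuous.


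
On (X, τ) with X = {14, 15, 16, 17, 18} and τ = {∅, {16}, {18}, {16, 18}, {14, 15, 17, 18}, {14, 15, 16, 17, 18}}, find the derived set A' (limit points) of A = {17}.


A' = {14, 15}

For each x ∈ X, list the open sets U ∈ τ with x ∈ U, then check whether U ∩ (A ∖ {x}) ≠ ∅ for every such U.
  x = 14: opens ∋ x are {14, 15, 17, 18}, {14, 15, 16, 17, 18}; each meets A ∖ {14}, so x IS a limit point.
  x = 15: opens ∋ x are {14, 15, 17, 18}, {14, 15, 16, 17, 18}; each meets A ∖ {15}, so x IS a limit point.
  x = 16: open {16} ∋ x has {16} ∩ (A ∖ {16}) = ∅, so x is NOT a limit point.
  x = 17: open {14, 15, 17, 18} ∋ x has {14, 15, 17, 18} ∩ (A ∖ {17}) = ∅, so x is NOT a limit point.
  x = 18: open {18} ∋ x has {18} ∩ (A ∖ {18}) = ∅, so x is NOT a limit point.
Collecting: A' = {14, 15}.


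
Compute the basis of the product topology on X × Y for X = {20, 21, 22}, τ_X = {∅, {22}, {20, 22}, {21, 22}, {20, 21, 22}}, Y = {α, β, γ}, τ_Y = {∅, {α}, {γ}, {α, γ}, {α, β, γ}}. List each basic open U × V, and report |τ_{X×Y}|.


Basis B = {∅ × ∅, {22} × {α}, {22} × {γ}, {20, 22} × {α}, {20, 22} × {γ}, {21, 22} × {α}, {21, 22} × {γ}, {22} × {α, γ}, {20, 21, 22} × {α}, {20, 21, 22} × {γ}, {22} × {α, β, γ}, {20, 22} × {α, γ}, {21, 22} × {α, γ}, {20, 22} × {α, β, γ}, {20, 21, 22} × {α, γ}, {21, 22} × {α, β, γ}, {20, 21, 22} × {α, β, γ}}; |τ_{X×Y}| = 50.

Enumerate products U × V with U ∈ τ_X, V ∈ τ_Y (deduplicated):
  ∅ × ∅ = {} (∅)
  {22} × {α} = {(22,α)}
  {22} × {γ} = {(22,γ)}
  {20, 22} × {α} = {(20,α), (22,α)}
  {20, 22} × {γ} = {(20,γ), (22,γ)}
  {21, 22} × {α} = {(21,α), (22,α)}
  {21, 22} × {γ} = {(21,γ), (22,γ)}
  {22} × {α, γ} = {(22,α), (22,γ)}
  {20, 21, 22} × {α} = {(20,α), (21,α), (22,α)}
  {20, 21, 22} × {γ} = {(20,γ), (21,γ), (22,γ)}
  {22} × {α, β, γ} = {(22,α), (22,β), (22,γ)}
  {20, 22} × {α, γ} = {(20,α), (20,γ), (22,α), (22,γ)}
  {21, 22} × {α, γ} = {(21,α), (21,γ), (22,α), (22,γ)}
  {20, 22} × {α, β, γ} = {(20,α), (20,β), (20,γ), (22,α), (22,β), (22,γ)}
  {20, 21, 22} × {α, γ} = {(20,α), (20,γ), (21,α), (21,γ), (22,α), (22,γ)}
  {21, 22} × {α, β, γ} = {(21,α), (21,β), (21,γ), (22,α), (22,β), (22,γ)}
  {20, 21, 22} × {α, β, γ} = {(20,α), (20,β), (20,γ), (21,α), (21,β), (21,γ), (22,α), (22,β), (22,γ)}
These 17 distinct sets form the basis B.
Close under arbitrary unions to get τ_{X×Y}; counting gives |τ_{X×Y}| = 50.


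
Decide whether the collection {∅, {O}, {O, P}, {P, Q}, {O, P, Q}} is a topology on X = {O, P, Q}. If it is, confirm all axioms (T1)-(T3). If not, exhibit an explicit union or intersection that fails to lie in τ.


τ is NOT a topology on X.

Axiom (T1): ∅ ∈ τ? Yes; X ∈ τ? Yes.
Axiom (T2/T3): check pairwise unions and intersections of members of τ.
Counterexample for (T3): {O, P} ∩ {P, Q} = {P} ∉ τ. Therefore τ is NOT a topology.


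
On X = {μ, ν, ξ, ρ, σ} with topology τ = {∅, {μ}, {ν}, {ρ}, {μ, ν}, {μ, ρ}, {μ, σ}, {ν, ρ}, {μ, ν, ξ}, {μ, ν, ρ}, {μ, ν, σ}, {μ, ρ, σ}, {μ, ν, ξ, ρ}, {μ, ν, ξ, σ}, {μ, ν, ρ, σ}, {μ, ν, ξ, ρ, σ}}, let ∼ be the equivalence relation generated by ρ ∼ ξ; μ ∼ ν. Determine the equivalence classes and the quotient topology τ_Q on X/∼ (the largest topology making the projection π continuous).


X/∼ = {[μ=ν], [ξ=ρ], [σ]}; |τ_Q| = 5.

Equivalence classes: [μ=ν], [ξ=ρ], [σ].
Quotient map π: X → X/∼ sends μ ↦ [μ=ν], ν ↦ [μ=ν], ξ ↦ [ξ=ρ], ρ ↦ [ξ=ρ], σ ↦ [σ].
For each subset V ⊆ X/∼, compute π^{-1}(V) ⊆ X and check whether π^{-1}(V) ∈ τ. V is open in τ_Q iff π^{-1}(V) ∈ τ.
  V = {}: π^{-1}(V) = ∅ ∈ τ ✓.
  V = {[μ=ν]}: π^{-1}(V) = {μ, ν} ∈ τ ✓.
  V = {[ξ=ρ]}: π^{-1}(V) = {ξ, ρ} ∉ τ ✗.
  V = {[μ=ν], [ξ=ρ]}: π^{-1}(V) = {μ, ν, ξ, ρ} ∈ τ ✓.
  V = {[σ]}: π^{-1}(V) = {σ} ∉ τ ✗.
  V = {[μ=ν], [σ]}: π^{-1}(V) = {μ, ν, σ} ∈ τ ✓.
  V = {[ξ=ρ], [σ]}: π^{-1}(V) = {ξ, ρ, σ} ∉ τ ✗.
  V = {[μ=ν], [ξ=ρ], [σ]}: π^{-1}(V) = {μ, ν, ξ, ρ, σ} ∈ τ ✓.
Open sets in the quotient: τ_Q = {{}, {[μ=ν]}, {[μ=ν], [ξ=ρ]}, {[μ=ν], [σ]}, {[μ=ν], [ξ=ρ], [σ]}} (5 elements).


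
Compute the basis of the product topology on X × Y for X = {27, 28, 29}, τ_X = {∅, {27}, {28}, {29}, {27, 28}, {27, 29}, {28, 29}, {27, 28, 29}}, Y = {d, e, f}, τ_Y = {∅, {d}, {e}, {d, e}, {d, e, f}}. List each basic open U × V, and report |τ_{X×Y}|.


Basis B = {∅ × ∅, {27} × {d}, {27} × {e}, {28} × {d}, {28} × {e}, {29} × {d}, {29} × {e}, {27} × {d, e}, {27, 28} × {d}, {27, 29} × {d}, {27, 28} × {e}, {27, 29} × {e}, {28} × {d, e}, {28, 29} × {d}, {28, 29} × {e}, {29} × {d, e}, {27} × {d, e, f}, {27, 28, 29} × {d}, {27, 28, 29} × {e}, {28} × {d, e, f}, {29} × {d, e, f}, {27, 28} × {d, e}, {27, 29} × {d, e}, {28, 29} × {d, e}, {27, 28} × {d, e, f}, {27, 29} × {d, e, f}, {27, 28, 29} × {d, e}, {28, 29} × {d, e, f}, {27, 28, 29} × {d, e, f}}; |τ_{X×Y}| = 125.

Enumerate products U × V with U ∈ τ_X, V ∈ τ_Y (deduplicated):
  ∅ × ∅ = {} (∅)
  {27} × {d} = {(27,d)}
  {27} × {e} = {(27,e)}
  {28} × {d} = {(28,d)}
  {28} × {e} = {(28,e)}
  {29} × {d} = {(29,d)}
  {29} × {e} = {(29,e)}
  {27} × {d, e} = {(27,d), (27,e)}
  {27, 28} × {d} = {(27,d), (28,d)}
  {27, 29} × {d} = {(27,d), (29,d)}
  {27, 28} × {e} = {(27,e), (28,e)}
  {27, 29} × {e} = {(27,e), (29,e)}
  {28} × {d, e} = {(28,d), (28,e)}
  {28, 29} × {d} = {(28,d), (29,d)}
  {28, 29} × {e} = {(28,e), (29,e)}
  {29} × {d, e} = {(29,d), (29,e)}
  {27} × {d, e, f} = {(27,d), (27,e), (27,f)}
  {27, 28, 29} × {d} = {(27,d), (28,d), (29,d)}
  {27, 28, 29} × {e} = {(27,e), (28,e), (29,e)}
  {28} × {d, e, f} = {(28,d), (28,e), (28,f)}
  {29} × {d, e, f} = {(29,d), (29,e), (29,f)}
  {27, 28} × {d, e} = {(27,d), (27,e), (28,d), (28,e)}
  {27, 29} × {d, e} = {(27,d), (27,e), (29,d), (29,e)}
  {28, 29} × {d, e} = {(28,d), (28,e), (29,d), (29,e)}
  {27, 28} × {d, e, f} = {(27,d), (27,e), (27,f), (28,d), (28,e), (28,f)}
  {27, 29} × {d, e, f} = {(27,d), (27,e), (27,f), (29,d), (29,e), (29,f)}
  {27, 28, 29} × {d, e} = {(27,d), (27,e), (28,d), (28,e), (29,d), (29,e)}
  {28, 29} × {d, e, f} = {(28,d), (28,e), (28,f), (29,d), (29,e), (29,f)}
  {27, 28, 29} × {d, e, f} = {(27,d), (27,e), (27,f), (28,d), (28,e), (28,f), (29,d), (29,e), (29,f)}
These 29 distinct sets form the basis B.
Close under arbitrary unions to get τ_{X×Y}; counting gives |τ_{X×Y}| = 125.


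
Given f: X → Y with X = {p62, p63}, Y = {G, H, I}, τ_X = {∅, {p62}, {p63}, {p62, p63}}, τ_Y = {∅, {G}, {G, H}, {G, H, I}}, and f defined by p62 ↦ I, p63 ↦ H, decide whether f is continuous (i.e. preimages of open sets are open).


f IS continuous.

Compute f^{-1}(U) for each U ∈ τ_Y:
  U = ∅: f^{-1}(U) = ∅ ∈ τ_X ✓.
  U = {G}: f^{-1}(U) = ∅ ∈ τ_X ✓.
  U = {G, H}: f^{-1}(U) = {p63} ∈ τ_X ✓.
  U = {G, H, I}: f^{-1}(U) = {p62, p63} ∈ τ_X ✓.
Every preimage lies in τ_X, so f IS continuous.


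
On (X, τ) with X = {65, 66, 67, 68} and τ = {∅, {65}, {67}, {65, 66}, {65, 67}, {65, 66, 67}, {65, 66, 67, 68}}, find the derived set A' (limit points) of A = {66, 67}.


A' = {68}

For each x ∈ X, list the open sets U ∈ τ with x ∈ U, then check whether U ∩ (A ∖ {x}) ≠ ∅ for every such U.
  x = 65: open {65} ∋ x has {65} ∩ (A ∖ {65}) = ∅, so x is NOT a limit point.
  x = 66: open {65, 66} ∋ x has {65, 66} ∩ (A ∖ {66}) = ∅, so x is NOT a limit point.
  x = 67: open {67} ∋ x has {67} ∩ (A ∖ {67}) = ∅, so x is NOT a limit point.
  x = 68: opens ∋ x are {65, 66, 67, 68}; each meets A ∖ {68}, so x IS a limit point.
Collecting: A' = {68}.


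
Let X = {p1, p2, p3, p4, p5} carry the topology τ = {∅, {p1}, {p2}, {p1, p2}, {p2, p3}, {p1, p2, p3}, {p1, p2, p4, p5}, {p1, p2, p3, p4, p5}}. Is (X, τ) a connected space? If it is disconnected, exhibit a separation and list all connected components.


(X, τ) is connected.

Find clopen sets (U ∈ τ with X ∖ U ∈ τ):
  U = ∅, X ∖ U = {p1, p2, p3, p4, p5} — both open, so U is clopen.
  U = {p1, p2, p3, p4, p5}, X ∖ U = ∅ — both open, so U is clopen.
Only trivial clopens (∅ and X) exist, so (X, τ) is connected.
Compute connected components by grouping points that agree on all clopens:
  component: {p1, p2, p3, p4, p5}


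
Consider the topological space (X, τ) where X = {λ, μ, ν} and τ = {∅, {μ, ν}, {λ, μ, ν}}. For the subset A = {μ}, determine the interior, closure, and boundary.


int(A) = ∅, cl(A) = {λ, μ, ν}, ∂A = {λ, μ, ν}.

Closed sets in (X, τ) are complements of opens:
  closed(X, τ) = {∅, {λ}, {λ, μ, ν}}.
int(A) = ⋃ {U ∈ τ : U ⊆ A}. Opens contained in A: ∅.
Taking the union of these: int(A) = ∅.
cl(A) = ⋂ {C closed : A ⊆ C}. Closed sets containing A: {λ, μ, ν}.
Intersecting these: cl(A) = {λ, μ, ν}.
∂A = cl(A) ∖ int(A) = {λ, μ, ν} ∖ ∅ = {λ, μ, ν}.


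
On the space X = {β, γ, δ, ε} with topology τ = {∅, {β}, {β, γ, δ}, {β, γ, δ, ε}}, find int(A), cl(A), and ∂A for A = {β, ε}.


int(A) = {β}, cl(A) = {β, γ, δ, ε}, ∂A = {γ, δ, ε}.

Closed sets in (X, τ) are complements of opens:
  closed(X, τ) = {∅, {ε}, {γ, δ, ε}, {β, γ, δ, ε}}.
int(A) = ⋃ {U ∈ τ : U ⊆ A}. Opens contained in A: ∅, {β}.
Taking the union of these: int(A) = {β}.
cl(A) = ⋂ {C closed : A ⊆ C}. Closed sets containing A: {β, γ, δ, ε}.
Intersecting these: cl(A) = {β, γ, δ, ε}.
∂A = cl(A) ∖ int(A) = {β, γ, δ, ε} ∖ {β} = {γ, δ, ε}.


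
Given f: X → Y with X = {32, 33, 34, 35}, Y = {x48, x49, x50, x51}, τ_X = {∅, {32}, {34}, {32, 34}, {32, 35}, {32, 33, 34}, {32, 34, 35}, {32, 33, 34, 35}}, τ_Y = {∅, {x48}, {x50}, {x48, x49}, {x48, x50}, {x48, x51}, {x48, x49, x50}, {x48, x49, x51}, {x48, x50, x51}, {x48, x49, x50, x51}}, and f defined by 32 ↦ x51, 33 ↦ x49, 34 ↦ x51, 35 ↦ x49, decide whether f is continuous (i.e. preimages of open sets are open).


f is NOT continuous.

Compute f^{-1}(U) for each U ∈ τ_Y:
  U = ∅: f^{-1}(U) = ∅ ∈ τ_X ✓.
  U = {x48}: f^{-1}(U) = ∅ ∈ τ_X ✓.
  U = {x50}: f^{-1}(U) = ∅ ∈ τ_X ✓.
  U = {x48, x49}: f^{-1}(U) = {33, 35} ∉ τ_X ✗.
  U = {x48, x50}: f^{-1}(U) = ∅ ∈ τ_X ✓.
  U = {x48, x51}: f^{-1}(U) = {32, 34} ∈ τ_X ✓.
  U = {x48, x49, x50}: f^{-1}(U) = {33, 35} ∉ τ_X ✗.
  U = {x48, x49, x51}: f^{-1}(U) = {32, 33, 34, 35} ∈ τ_X ✓.
  U = {x48, x50, x51}: f^{-1}(U) = {32, 34} ∈ τ_X ✓.
  U = {x48, x49, x50, x51}: f^{-1}(U) = {32, 33, 34, 35} ∈ τ_X ✓.
Found U = {x48, x49} with f^{-1}(U) = {33, 35} not in τ_X. Therefore f is NOT continuous.


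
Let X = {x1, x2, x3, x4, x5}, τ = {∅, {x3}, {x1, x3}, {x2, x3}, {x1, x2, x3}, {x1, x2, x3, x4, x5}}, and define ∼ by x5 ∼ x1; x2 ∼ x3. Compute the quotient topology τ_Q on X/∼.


X/∼ = {[x1=x5], [x2=x3], [x4]}; |τ_Q| = 3.

Equivalence classes: [x1=x5], [x2=x3], [x4].
Quotient map π: X → X/∼ sends x1 ↦ [x1=x5], x2 ↦ [x2=x3], x3 ↦ [x2=x3], x4 ↦ [x4], x5 ↦ [x1=x5].
For each subset V ⊆ X/∼, compute π^{-1}(V) ⊆ X and check whether π^{-1}(V) ∈ τ. V is open in τ_Q iff π^{-1}(V) ∈ τ.
  V = {}: π^{-1}(V) = ∅ ∈ τ ✓.
  V = {[x1=x5]}: π^{-1}(V) = {x1, x5} ∉ τ ✗.
  V = {[x2=x3]}: π^{-1}(V) = {x2, x3} ∈ τ ✓.
  V = {[x1=x5], [x2=x3]}: π^{-1}(V) = {x1, x2, x3, x5} ∉ τ ✗.
  V = {[x4]}: π^{-1}(V) = {x4} ∉ τ ✗.
  V = {[x1=x5], [x4]}: π^{-1}(V) = {x1, x4, x5} ∉ τ ✗.
  V = {[x2=x3], [x4]}: π^{-1}(V) = {x2, x3, x4} ∉ τ ✗.
  V = {[x1=x5], [x2=x3], [x4]}: π^{-1}(V) = {x1, x2, x3, x4, x5} ∈ τ ✓.
Open sets in the quotient: τ_Q = {{}, {[x2=x3]}, {[x1=x5], [x2=x3], [x4]}} (3 elements).


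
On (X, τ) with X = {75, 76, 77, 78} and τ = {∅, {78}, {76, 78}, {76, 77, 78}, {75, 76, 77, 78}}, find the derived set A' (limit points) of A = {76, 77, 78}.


A' = {75, 76, 77}

For each x ∈ X, list the open sets U ∈ τ with x ∈ U, then check whether U ∩ (A ∖ {x}) ≠ ∅ for every such U.
  x = 75: opens ∋ x are {75, 76, 77, 78}; each meets A ∖ {75}, so x IS a limit point.
  x = 76: opens ∋ x are {76, 78}, {76, 77, 78}, {75, 76, 77, 78}; each meets A ∖ {76}, so x IS a limit point.
  x = 77: opens ∋ x are {76, 77, 78}, {75, 76, 77, 78}; each meets A ∖ {77}, so x IS a limit point.
  x = 78: open {78} ∋ x has {78} ∩ (A ∖ {78}) = ∅, so x is NOT a limit point.
Collecting: A' = {75, 76, 77}.


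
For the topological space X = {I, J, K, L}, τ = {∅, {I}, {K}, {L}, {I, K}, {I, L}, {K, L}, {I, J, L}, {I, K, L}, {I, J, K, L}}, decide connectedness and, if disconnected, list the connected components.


(X, τ) is disconnected; components = [{K}, {I, J, L}].

Find clopen sets (U ∈ τ with X ∖ U ∈ τ):
  U = ∅, X ∖ U = {I, J, K, L} — both open, so U is clopen.
  U = {K}, X ∖ U = {I, J, L} — both open, so U is clopen.
  U = {I, J, L}, X ∖ U = {K} — both open, so U is clopen.
  U = {I, J, K, L}, X ∖ U = ∅ — both open, so U is clopen.
Nontrivial clopen(s) exist: e.g. {I, J, L}. So (X, τ) is disconnected.
Compute connected components by grouping points that agree on all clopens:
  component: {K}
  component: {I, J, L}


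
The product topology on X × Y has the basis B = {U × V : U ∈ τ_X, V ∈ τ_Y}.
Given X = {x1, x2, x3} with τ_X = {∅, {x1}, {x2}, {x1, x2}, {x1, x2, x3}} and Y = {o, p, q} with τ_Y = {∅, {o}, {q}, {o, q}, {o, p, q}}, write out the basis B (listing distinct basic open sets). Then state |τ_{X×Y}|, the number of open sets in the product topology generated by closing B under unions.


Basis B = {∅ × ∅, {x1} × {o}, {x1} × {q}, {x2} × {o}, {x2} × {q}, {x1} × {o, q}, {x1, x2} × {o}, {x1, x2} × {q}, {x2} × {o, q}, {x1} × {o, p, q}, {x1, x2, x3} × {o}, {x1, x2, x3} × {q}, {x2} × {o, p, q}, {x1, x2} × {o, q}, {x1, x2} × {o, p, q}, {x1, x2, x3} × {o, q}, {x1, x2, x3} × {o, p, q}}; |τ_{X×Y}| = 48.

Enumerate products U × V with U ∈ τ_X, V ∈ τ_Y (deduplicated):
  ∅ × ∅ = {} (∅)
  {x1} × {o} = {(x1,o)}
  {x1} × {q} = {(x1,q)}
  {x2} × {o} = {(x2,o)}
  {x2} × {q} = {(x2,q)}
  {x1} × {o, q} = {(x1,o), (x1,q)}
  {x1, x2} × {o} = {(x1,o), (x2,o)}
  {x1, x2} × {q} = {(x1,q), (x2,q)}
  {x2} × {o, q} = {(x2,o), (x2,q)}
  {x1} × {o, p, q} = {(x1,o), (x1,p), (x1,q)}
  {x1, x2, x3} × {o} = {(x1,o), (x2,o), (x3,o)}
  {x1, x2, x3} × {q} = {(x1,q), (x2,q), (x3,q)}
  {x2} × {o, p, q} = {(x2,o), (x2,p), (x2,q)}
  {x1, x2} × {o, q} = {(x1,o), (x1,q), (x2,o), (x2,q)}
  {x1, x2} × {o, p, q} = {(x1,o), (x1,p), (x1,q), (x2,o), (x2,p), (x2,q)}
  {x1, x2, x3} × {o, q} = {(x1,o), (x1,q), (x2,o), (x2,q), (x3,o), (x3,q)}
  {x1, x2, x3} × {o, p, q} = {(x1,o), (x1,p), (x1,q), (x2,o), (x2,p), (x2,q), (x3,o), (x3,p), (x3,q)}
These 17 distinct sets form the basis B.
Close under arbitrary unions to get τ_{X×Y}; counting gives |τ_{X×Y}| = 48.


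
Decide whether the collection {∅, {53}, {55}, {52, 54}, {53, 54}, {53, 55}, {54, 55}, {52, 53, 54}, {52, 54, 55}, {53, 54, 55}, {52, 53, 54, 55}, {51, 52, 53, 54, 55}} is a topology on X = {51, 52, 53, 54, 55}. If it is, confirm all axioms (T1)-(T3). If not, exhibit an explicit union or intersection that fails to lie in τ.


τ is NOT a topology on X.

Axiom (T1): ∅ ∈ τ? Yes; X ∈ τ? Yes.
Axiom (T2/T3): check pairwise unions and intersections of members of τ.
Counterexample for (T3): {52, 54} ∩ {53, 54} = {54} ∉ τ. Therefore τ is NOT a topology.


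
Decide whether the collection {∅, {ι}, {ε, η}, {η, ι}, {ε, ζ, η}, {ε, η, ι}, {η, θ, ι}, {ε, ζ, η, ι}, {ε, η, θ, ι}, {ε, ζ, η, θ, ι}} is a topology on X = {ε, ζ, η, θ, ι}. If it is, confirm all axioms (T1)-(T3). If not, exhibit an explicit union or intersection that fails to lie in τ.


τ is NOT a topology on X.

Axiom (T1): ∅ ∈ τ? Yes; X ∈ τ? Yes.
Axiom (T2/T3): check pairwise unions and intersections of members of τ.
Counterexample for (T3): {ε, η} ∩ {η, ι} = {η} ∉ τ. Therefore τ is NOT a topology.


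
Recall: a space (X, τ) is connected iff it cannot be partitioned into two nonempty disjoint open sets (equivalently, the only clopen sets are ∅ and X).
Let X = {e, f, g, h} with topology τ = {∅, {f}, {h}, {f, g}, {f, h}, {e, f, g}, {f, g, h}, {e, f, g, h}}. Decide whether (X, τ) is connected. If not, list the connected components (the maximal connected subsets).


(X, τ) is disconnected; components = [{h}, {e, f, g}].

Find clopen sets (U ∈ τ with X ∖ U ∈ τ):
  U = ∅, X ∖ U = {e, f, g, h} — both open, so U is clopen.
  U = {h}, X ∖ U = {e, f, g} — both open, so U is clopen.
  U = {e, f, g}, X ∖ U = {h} — both open, so U is clopen.
  U = {e, f, g, h}, X ∖ U = ∅ — both open, so U is clopen.
Nontrivial clopen(s) exist: e.g. {e, f, g}. So (X, τ) is disconnected.
Compute connected components by grouping points that agree on all clopens:
  component: {h}
  component: {e, f, g}


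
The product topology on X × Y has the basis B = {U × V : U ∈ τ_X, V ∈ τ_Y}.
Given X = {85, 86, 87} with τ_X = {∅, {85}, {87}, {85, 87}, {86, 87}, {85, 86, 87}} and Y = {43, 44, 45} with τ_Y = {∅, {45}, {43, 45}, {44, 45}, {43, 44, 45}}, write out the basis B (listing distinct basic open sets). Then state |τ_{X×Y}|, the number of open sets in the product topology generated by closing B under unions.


Basis B = {∅ × ∅, {85} × {45}, {87} × {45}, {85} × {43, 45}, {85} × {44, 45}, {85, 87} × {45}, {86, 87} × {45}, {87} × {43, 45}, {87} × {44, 45}, {85} × {43, 44, 45}, {85, 86, 87} × {45}, {87} × {43, 44, 45}, {85, 87} × {43, 45}, {85, 87} × {44, 45}, {86, 87} × {43, 45}, {86, 87} × {44, 45}, {85, 87} × {43, 44, 45}, {85, 86, 87} × {43, 45}, {85, 86, 87} × {44, 45}, {86, 87} × {43, 44, 45}, {85, 86, 87} × {43, 44, 45}}; |τ_{X×Y}| = 70.

Enumerate products U × V with U ∈ τ_X, V ∈ τ_Y (deduplicated):
  ∅ × ∅ = {} (∅)
  {85} × {45} = {(85,45)}
  {87} × {45} = {(87,45)}
  {85} × {43, 45} = {(85,43), (85,45)}
  {85} × {44, 45} = {(85,44), (85,45)}
  {85, 87} × {45} = {(85,45), (87,45)}
  {86, 87} × {45} = {(86,45), (87,45)}
  {87} × {43, 45} = {(87,43), (87,45)}
  {87} × {44, 45} = {(87,44), (87,45)}
  {85} × {43, 44, 45} = {(85,43), (85,44), (85,45)}
  {85, 86, 87} × {45} = {(85,45), (86,45), (87,45)}
  {87} × {43, 44, 45} = {(87,43), (87,44), (87,45)}
  {85, 87} × {43, 45} = {(85,43), (85,45), (87,43), (87,45)}
  {85, 87} × {44, 45} = {(85,44), (85,45), (87,44), (87,45)}
  {86, 87} × {43, 45} = {(86,43), (86,45), (87,43), (87,45)}
  {86, 87} × {44, 45} = {(86,44), (86,45), (87,44), (87,45)}
  {85, 87} × {43, 44, 45} = {(85,43), (85,44), (85,45), (87,43), (87,44), (87,45)}
  {85, 86, 87} × {43, 45} = {(85,43), (85,45), (86,43), (86,45), (87,43), (87,45)}
  {85, 86, 87} × {44, 45} = {(85,44), (85,45), (86,44), (86,45), (87,44), (87,45)}
  {86, 87} × {43, 44, 45} = {(86,43), (86,44), (86,45), (87,43), (87,44), (87,45)}
  {85, 86, 87} × {43, 44, 45} = {(85,43), (85,44), (85,45), (86,43), (86,44), (86,45), (87,43), (87,44), (87,45)}
These 21 distinct sets form the basis B.
Close under arbitrary unions to get τ_{X×Y}; counting gives |τ_{X×Y}| = 70.


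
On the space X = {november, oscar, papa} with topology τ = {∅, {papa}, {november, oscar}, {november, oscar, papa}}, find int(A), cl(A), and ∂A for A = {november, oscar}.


int(A) = {november, oscar}, cl(A) = {november, oscar}, ∂A = ∅.

Closed sets in (X, τ) are complements of opens:
  closed(X, τ) = {∅, {papa}, {november, oscar}, {november, oscar, papa}}.
int(A) = ⋃ {U ∈ τ : U ⊆ A}. Opens contained in A: ∅, {november, oscar}.
Taking the union of these: int(A) = {november, oscar}.
cl(A) = ⋂ {C closed : A ⊆ C}. Closed sets containing A: {november, oscar}, {november, oscar, papa}.
Intersecting these: cl(A) = {november, oscar}.
∂A = cl(A) ∖ int(A) = {november, oscar} ∖ {november, oscar} = ∅.


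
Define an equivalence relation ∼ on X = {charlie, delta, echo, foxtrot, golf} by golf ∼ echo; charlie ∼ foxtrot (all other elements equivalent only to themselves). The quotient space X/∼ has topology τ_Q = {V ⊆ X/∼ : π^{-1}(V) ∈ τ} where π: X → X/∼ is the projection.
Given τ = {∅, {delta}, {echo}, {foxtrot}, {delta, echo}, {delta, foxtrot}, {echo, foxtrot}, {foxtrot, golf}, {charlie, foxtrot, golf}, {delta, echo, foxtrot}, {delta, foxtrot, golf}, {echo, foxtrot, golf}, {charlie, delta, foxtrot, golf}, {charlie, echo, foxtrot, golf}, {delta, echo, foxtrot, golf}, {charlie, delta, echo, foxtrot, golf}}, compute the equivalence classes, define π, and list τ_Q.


X/∼ = {[charlie=foxtrot], [delta], [echo=golf]}; |τ_Q| = 4.

Equivalence classes: [charlie=foxtrot], [delta], [echo=golf].
Quotient map π: X → X/∼ sends charlie ↦ [charlie=foxtrot], delta ↦ [delta], echo ↦ [echo=golf], foxtrot ↦ [charlie=foxtrot], golf ↦ [echo=golf].
For each subset V ⊆ X/∼, compute π^{-1}(V) ⊆ X and check whether π^{-1}(V) ∈ τ. V is open in τ_Q iff π^{-1}(V) ∈ τ.
  V = {}: π^{-1}(V) = ∅ ∈ τ ✓.
  V = {[charlie=foxtrot]}: π^{-1}(V) = {charlie, foxtrot} ∉ τ ✗.
  V = {[delta]}: π^{-1}(V) = {delta} ∈ τ ✓.
  V = {[charlie=foxtrot], [delta]}: π^{-1}(V) = {charlie, delta, foxtrot} ∉ τ ✗.
  V = {[echo=golf]}: π^{-1}(V) = {echo, golf} ∉ τ ✗.
  V = {[charlie=foxtrot], [echo=golf]}: π^{-1}(V) = {charlie, echo, foxtrot, golf} ∈ τ ✓.
  V = {[delta], [echo=golf]}: π^{-1}(V) = {delta, echo, golf} ∉ τ ✗.
  V = {[charlie=foxtrot], [delta], [echo=golf]}: π^{-1}(V) = {charlie, delta, echo, foxtrot, golf} ∈ τ ✓.
Open sets in the quotient: τ_Q = {{}, {[delta]}, {[charlie=foxtrot], [echo=golf]}, {[charlie=foxtrot], [delta], [echo=golf]}} (4 elements).


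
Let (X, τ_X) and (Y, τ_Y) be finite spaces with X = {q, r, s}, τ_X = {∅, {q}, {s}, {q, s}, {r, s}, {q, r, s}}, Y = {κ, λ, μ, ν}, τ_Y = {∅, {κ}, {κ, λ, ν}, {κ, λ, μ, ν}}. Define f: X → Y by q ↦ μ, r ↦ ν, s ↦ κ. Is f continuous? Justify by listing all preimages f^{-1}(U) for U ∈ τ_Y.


f IS continuous.

Compute f^{-1}(U) for each U ∈ τ_Y:
  U = ∅: f^{-1}(U) = ∅ ∈ τ_X ✓.
  U = {κ}: f^{-1}(U) = {s} ∈ τ_X ✓.
  U = {κ, λ, ν}: f^{-1}(U) = {r, s} ∈ τ_X ✓.
  U = {κ, λ, μ, ν}: f^{-1}(U) = {q, r, s} ∈ τ_X ✓.
Every preimage lies in τ_X, so f IS continuous.


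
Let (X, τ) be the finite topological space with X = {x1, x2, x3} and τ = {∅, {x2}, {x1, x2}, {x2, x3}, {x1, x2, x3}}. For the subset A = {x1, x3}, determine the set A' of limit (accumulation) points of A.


A' = ∅

For each x ∈ X, list the open sets U ∈ τ with x ∈ U, then check whether U ∩ (A ∖ {x}) ≠ ∅ for every such U.
  x = x1: open {x1, x2} ∋ x has {x1, x2} ∩ (A ∖ {x1}) = ∅, so x is NOT a limit point.
  x = x2: open {x2} ∋ x has {x2} ∩ (A ∖ {x2}) = ∅, so x is NOT a limit point.
  x = x3: open {x2, x3} ∋ x has {x2, x3} ∩ (A ∖ {x3}) = ∅, so x is NOT a limit point.
Collecting: A' = ∅.


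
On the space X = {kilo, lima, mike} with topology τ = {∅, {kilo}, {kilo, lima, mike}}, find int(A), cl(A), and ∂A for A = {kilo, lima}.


int(A) = {kilo}, cl(A) = {kilo, lima, mike}, ∂A = {lima, mike}.

Closed sets in (X, τ) are complements of opens:
  closed(X, τ) = {∅, {lima, mike}, {kilo, lima, mike}}.
int(A) = ⋃ {U ∈ τ : U ⊆ A}. Opens contained in A: ∅, {kilo}.
Taking the union of these: int(A) = {kilo}.
cl(A) = ⋂ {C closed : A ⊆ C}. Closed sets containing A: {kilo, lima, mike}.
Intersecting these: cl(A) = {kilo, lima, mike}.
∂A = cl(A) ∖ int(A) = {kilo, lima, mike} ∖ {kilo} = {lima, mike}.


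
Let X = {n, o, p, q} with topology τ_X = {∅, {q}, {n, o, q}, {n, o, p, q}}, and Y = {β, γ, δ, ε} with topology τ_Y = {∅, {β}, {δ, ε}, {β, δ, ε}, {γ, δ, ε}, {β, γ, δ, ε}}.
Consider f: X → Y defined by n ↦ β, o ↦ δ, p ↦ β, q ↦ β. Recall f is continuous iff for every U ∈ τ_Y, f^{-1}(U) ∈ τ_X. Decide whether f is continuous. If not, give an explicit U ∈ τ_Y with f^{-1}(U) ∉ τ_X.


f is NOT continuous.

Compute f^{-1}(U) for each U ∈ τ_Y:
  U = ∅: f^{-1}(U) = ∅ ∈ τ_X ✓.
  U = {β}: f^{-1}(U) = {n, p, q} ∉ τ_X ✗.
  U = {δ, ε}: f^{-1}(U) = {o} ∉ τ_X ✗.
  U = {β, δ, ε}: f^{-1}(U) = {n, o, p, q} ∈ τ_X ✓.
  U = {γ, δ, ε}: f^{-1}(U) = {o} ∉ τ_X ✗.
  U = {β, γ, δ, ε}: f^{-1}(U) = {n, o, p, q} ∈ τ_X ✓.
Found U = {β} with f^{-1}(U) = {n, p, q} not in τ_X. Therefore f is NOT continuous.


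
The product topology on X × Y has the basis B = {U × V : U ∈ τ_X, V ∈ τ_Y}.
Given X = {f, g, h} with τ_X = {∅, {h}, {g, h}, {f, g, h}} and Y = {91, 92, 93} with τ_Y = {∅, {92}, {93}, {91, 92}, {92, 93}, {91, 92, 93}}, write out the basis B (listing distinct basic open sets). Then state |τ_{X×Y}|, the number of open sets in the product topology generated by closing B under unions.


Basis B = {∅ × ∅, {h} × {92}, {h} × {93}, {g, h} × {92}, {g, h} × {93}, {h} × {91, 92}, {h} × {92, 93}, {f, g, h} × {92}, {f, g, h} × {93}, {h} × {91, 92, 93}, {g, h} × {91, 92}, {g, h} × {92, 93}, {f, g, h} × {91, 92}, {f, g, h} × {92, 93}, {g, h} × {91, 92, 93}, {f, g, h} × {91, 92, 93}}; |τ_{X×Y}| = 40.

Enumerate products U × V with U ∈ τ_X, V ∈ τ_Y (deduplicated):
  ∅ × ∅ = {} (∅)
  {h} × {92} = {(h,92)}
  {h} × {93} = {(h,93)}
  {g, h} × {92} = {(g,92), (h,92)}
  {g, h} × {93} = {(g,93), (h,93)}
  {h} × {91, 92} = {(h,91), (h,92)}
  {h} × {92, 93} = {(h,92), (h,93)}
  {f, g, h} × {92} = {(f,92), (g,92), (h,92)}
  {f, g, h} × {93} = {(f,93), (g,93), (h,93)}
  {h} × {91, 92, 93} = {(h,91), (h,92), (h,93)}
  {g, h} × {91, 92} = {(g,91), (g,92), (h,91), (h,92)}
  {g, h} × {92, 93} = {(g,92), (g,93), (h,92), (h,93)}
  {f, g, h} × {91, 92} = {(f,91), (f,92), (g,91), (g,92), (h,91), (h,92)}
  {f, g, h} × {92, 93} = {(f,92), (f,93), (g,92), (g,93), (h,92), (h,93)}
  {g, h} × {91, 92, 93} = {(g,91), (g,92), (g,93), (h,91), (h,92), (h,93)}
  {f, g, h} × {91, 92, 93} = {(f,91), (f,92), (f,93), (g,91), (g,92), (g,93), (h,91), (h,92), (h,93)}
These 16 distinct sets form the basis B.
Close under arbitrary unions to get τ_{X×Y}; counting gives |τ_{X×Y}| = 40.


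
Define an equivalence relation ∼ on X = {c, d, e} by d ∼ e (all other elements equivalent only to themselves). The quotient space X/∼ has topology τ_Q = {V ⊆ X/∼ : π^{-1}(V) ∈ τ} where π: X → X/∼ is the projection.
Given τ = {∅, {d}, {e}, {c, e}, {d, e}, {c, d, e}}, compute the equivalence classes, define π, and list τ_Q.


X/∼ = {[c], [d=e]}; |τ_Q| = 3.

Equivalence classes: [c], [d=e].
Quotient map π: X → X/∼ sends c ↦ [c], d ↦ [d=e], e ↦ [d=e].
For each subset V ⊆ X/∼, compute π^{-1}(V) ⊆ X and check whether π^{-1}(V) ∈ τ. V is open in τ_Q iff π^{-1}(V) ∈ τ.
  V = {}: π^{-1}(V) = ∅ ∈ τ ✓.
  V = {[c]}: π^{-1}(V) = {c} ∉ τ ✗.
  V = {[d=e]}: π^{-1}(V) = {d, e} ∈ τ ✓.
  V = {[c], [d=e]}: π^{-1}(V) = {c, d, e} ∈ τ ✓.
Open sets in the quotient: τ_Q = {{}, {[d=e]}, {[c], [d=e]}} (3 elements).


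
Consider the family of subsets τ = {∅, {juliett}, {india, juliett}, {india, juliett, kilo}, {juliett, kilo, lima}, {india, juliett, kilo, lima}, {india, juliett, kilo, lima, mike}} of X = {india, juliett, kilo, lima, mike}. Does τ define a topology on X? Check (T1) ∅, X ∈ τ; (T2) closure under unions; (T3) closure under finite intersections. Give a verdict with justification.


τ is NOT a topology on X.

Axiom (T1): ∅ ∈ τ? Yes; X ∈ τ? Yes.
Axiom (T2/T3): check pairwise unions and intersections of members of τ.
Counterexample for (T3): {india, juliett, kilo} ∩ {juliett, kilo, lima} = {juliett, kilo} ∉ τ. Therefore τ is NOT a topology.


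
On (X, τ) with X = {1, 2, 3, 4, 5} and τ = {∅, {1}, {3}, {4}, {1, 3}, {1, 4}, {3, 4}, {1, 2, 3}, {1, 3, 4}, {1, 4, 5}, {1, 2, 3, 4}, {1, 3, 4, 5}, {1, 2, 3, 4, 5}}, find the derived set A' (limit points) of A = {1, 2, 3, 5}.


A' = {2, 5}

For each x ∈ X, list the open sets U ∈ τ with x ∈ U, then check whether U ∩ (A ∖ {x}) ≠ ∅ for every such U.
  x = 1: open {1} ∋ x has {1} ∩ (A ∖ {1}) = ∅, so x is NOT a limit point.
  x = 2: opens ∋ x are {1, 2, 3}, {1, 2, 3, 4}, {1, 2, 3, 4, 5}; each meets A ∖ {2}, so x IS a limit point.
  x = 3: open {3} ∋ x has {3} ∩ (A ∖ {3}) = ∅, so x is NOT a limit point.
  x = 4: open {4} ∋ x has {4} ∩ (A ∖ {4}) = ∅, so x is NOT a limit point.
  x = 5: opens ∋ x are {1, 4, 5}, {1, 3, 4, 5}, {1, 2, 3, 4, 5}; each meets A ∖ {5}, so x IS a limit point.
Collecting: A' = {2, 5}.


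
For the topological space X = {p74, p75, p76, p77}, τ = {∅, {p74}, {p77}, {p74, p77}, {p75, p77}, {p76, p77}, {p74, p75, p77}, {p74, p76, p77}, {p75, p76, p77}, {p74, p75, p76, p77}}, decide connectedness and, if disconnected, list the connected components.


(X, τ) is disconnected; components = [{p74}, {p75, p76, p77}].

Find clopen sets (U ∈ τ with X ∖ U ∈ τ):
  U = ∅, X ∖ U = {p74, p75, p76, p77} — both open, so U is clopen.
  U = {p74}, X ∖ U = {p75, p76, p77} — both open, so U is clopen.
  U = {p75, p76, p77}, X ∖ U = {p74} — both open, so U is clopen.
  U = {p74, p75, p76, p77}, X ∖ U = ∅ — both open, so U is clopen.
Nontrivial clopen(s) exist: e.g. {p74}. So (X, τ) is disconnected.
Compute connected components by grouping points that agree on all clopens:
  component: {p74}
  component: {p75, p76, p77}


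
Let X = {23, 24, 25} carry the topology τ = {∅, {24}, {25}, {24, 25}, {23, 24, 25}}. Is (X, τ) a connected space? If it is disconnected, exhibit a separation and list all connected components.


(X, τ) is connected.

Find clopen sets (U ∈ τ with X ∖ U ∈ τ):
  U = ∅, X ∖ U = {23, 24, 25} — both open, so U is clopen.
  U = {23, 24, 25}, X ∖ U = ∅ — both open, so U is clopen.
Only trivial clopens (∅ and X) exist, so (X, τ) is connected.
Compute connected components by grouping points that agree on all clopens:
  component: {23, 24, 25}


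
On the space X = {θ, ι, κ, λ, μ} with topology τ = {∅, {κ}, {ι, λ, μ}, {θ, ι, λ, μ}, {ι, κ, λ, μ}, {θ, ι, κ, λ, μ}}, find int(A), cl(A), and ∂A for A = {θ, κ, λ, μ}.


int(A) = {κ}, cl(A) = {θ, ι, κ, λ, μ}, ∂A = {θ, ι, λ, μ}.

Closed sets in (X, τ) are complements of opens:
  closed(X, τ) = {∅, {θ}, {κ}, {θ, κ}, {θ, ι, λ, μ}, {θ, ι, κ, λ, μ}}.
int(A) = ⋃ {U ∈ τ : U ⊆ A}. Opens contained in A: ∅, {κ}.
Taking the union of these: int(A) = {κ}.
cl(A) = ⋂ {C closed : A ⊆ C}. Closed sets containing A: {θ, ι, κ, λ, μ}.
Intersecting these: cl(A) = {θ, ι, κ, λ, μ}.
∂A = cl(A) ∖ int(A) = {θ, ι, κ, λ, μ} ∖ {κ} = {θ, ι, λ, μ}.


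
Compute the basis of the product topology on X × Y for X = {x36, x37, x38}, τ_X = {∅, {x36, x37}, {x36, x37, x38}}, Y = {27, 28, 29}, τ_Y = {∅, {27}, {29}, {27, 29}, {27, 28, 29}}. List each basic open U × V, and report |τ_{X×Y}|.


Basis B = {∅ × ∅, {x36, x37} × {27}, {x36, x37} × {29}, {x36, x37, x38} × {27}, {x36, x37, x38} × {29}, {x36, x37} × {27, 29}, {x36, x37} × {27, 28, 29}, {x36, x37, x38} × {27, 29}, {x36, x37, x38} × {27, 28, 29}}; |τ_{X×Y}| = 14.

Enumerate products U × V with U ∈ τ_X, V ∈ τ_Y (deduplicated):
  ∅ × ∅ = {} (∅)
  {x36, x37} × {27} = {(x36,27), (x37,27)}
  {x36, x37} × {29} = {(x36,29), (x37,29)}
  {x36, x37, x38} × {27} = {(x36,27), (x37,27), (x38,27)}
  {x36, x37, x38} × {29} = {(x36,29), (x37,29), (x38,29)}
  {x36, x37} × {27, 29} = {(x36,27), (x36,29), (x37,27), (x37,29)}
  {x36, x37} × {27, 28, 29} = {(x36,27), (x36,28), (x36,29), (x37,27), (x37,28), (x37,29)}
  {x36, x37, x38} × {27, 29} = {(x36,27), (x36,29), (x37,27), (x37,29), (x38,27), (x38,29)}
  {x36, x37, x38} × {27, 28, 29} = {(x36,27), (x36,28), (x36,29), (x37,27), (x37,28), (x37,29), (x38,27), (x38,28), (x38,29)}
These 9 distinct sets form the basis B.
Close under arbitrary unions to get τ_{X×Y}; counting gives |τ_{X×Y}| = 14.


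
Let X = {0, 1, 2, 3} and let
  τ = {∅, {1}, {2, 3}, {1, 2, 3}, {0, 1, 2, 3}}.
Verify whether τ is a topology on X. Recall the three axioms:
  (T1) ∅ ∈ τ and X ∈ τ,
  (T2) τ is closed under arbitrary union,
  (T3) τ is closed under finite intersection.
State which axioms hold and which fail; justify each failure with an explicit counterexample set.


τ IS a topology on X.

Axiom (T1): ∅ ∈ τ? Yes; X ∈ τ? Yes.
Axiom (T2/T3): check pairwise unions and intersections of members of τ.
All pairwise intersections and unions checked — each lies in τ. Therefore τ satisfies (T1), (T2), (T3): it IS a topology on X.


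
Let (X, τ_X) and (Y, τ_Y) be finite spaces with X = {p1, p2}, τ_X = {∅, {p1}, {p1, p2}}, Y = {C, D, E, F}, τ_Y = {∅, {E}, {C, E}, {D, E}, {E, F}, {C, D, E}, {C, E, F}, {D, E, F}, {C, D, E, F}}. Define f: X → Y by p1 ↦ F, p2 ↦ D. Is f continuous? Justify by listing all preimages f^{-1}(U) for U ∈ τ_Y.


f is NOT continuous.

Compute f^{-1}(U) for each U ∈ τ_Y:
  U = ∅: f^{-1}(U) = ∅ ∈ τ_X ✓.
  U = {E}: f^{-1}(U) = ∅ ∈ τ_X ✓.
  U = {C, E}: f^{-1}(U) = ∅ ∈ τ_X ✓.
  U = {D, E}: f^{-1}(U) = {p2} ∉ τ_X ✗.
  U = {E, F}: f^{-1}(U) = {p1} ∈ τ_X ✓.
  U = {C, D, E}: f^{-1}(U) = {p2} ∉ τ_X ✗.
  U = {C, E, F}: f^{-1}(U) = {p1} ∈ τ_X ✓.
  U = {D, E, F}: f^{-1}(U) = {p1, p2} ∈ τ_X ✓.
  U = {C, D, E, F}: f^{-1}(U) = {p1, p2} ∈ τ_X ✓.
Found U = {D, E} with f^{-1}(U) = {p2} not in τ_X. Therefore f is NOT continuous.


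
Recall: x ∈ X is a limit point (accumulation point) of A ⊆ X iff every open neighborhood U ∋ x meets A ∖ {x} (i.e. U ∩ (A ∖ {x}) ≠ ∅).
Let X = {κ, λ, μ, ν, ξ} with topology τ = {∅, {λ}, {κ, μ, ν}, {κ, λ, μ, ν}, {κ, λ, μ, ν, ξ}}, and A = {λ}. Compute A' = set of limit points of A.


A' = {ξ}

For each x ∈ X, list the open sets U ∈ τ with x ∈ U, then check whether U ∩ (A ∖ {x}) ≠ ∅ for every such U.
  x = κ: open {κ, μ, ν} ∋ x has {κ, μ, ν} ∩ (A ∖ {κ}) = ∅, so x is NOT a limit point.
  x = λ: open {λ} ∋ x has {λ} ∩ (A ∖ {λ}) = ∅, so x is NOT a limit point.
  x = μ: open {κ, μ, ν} ∋ x has {κ, μ, ν} ∩ (A ∖ {μ}) = ∅, so x is NOT a limit point.
  x = ν: open {κ, μ, ν} ∋ x has {κ, μ, ν} ∩ (A ∖ {ν}) = ∅, so x is NOT a limit point.
  x = ξ: opens ∋ x are {κ, λ, μ, ν, ξ}; each meets A ∖ {ξ}, so x IS a limit point.
Collecting: A' = {ξ}.
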